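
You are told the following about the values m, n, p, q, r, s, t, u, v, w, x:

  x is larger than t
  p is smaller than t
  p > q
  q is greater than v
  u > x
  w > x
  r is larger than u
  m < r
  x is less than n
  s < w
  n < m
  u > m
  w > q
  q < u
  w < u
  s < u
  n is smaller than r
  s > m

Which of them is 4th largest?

Piecing the relations together gives one ordering: v < q < p < t < x < n < m < s < w < u < r.
The 4th largest is s.

s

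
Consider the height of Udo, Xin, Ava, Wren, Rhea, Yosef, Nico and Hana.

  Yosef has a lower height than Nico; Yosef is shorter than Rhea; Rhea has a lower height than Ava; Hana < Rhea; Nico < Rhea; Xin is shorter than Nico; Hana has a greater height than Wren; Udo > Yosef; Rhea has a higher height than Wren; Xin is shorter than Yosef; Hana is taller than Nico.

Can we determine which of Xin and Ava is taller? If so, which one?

Ava

Chaining the given relations: Xin < Yosef < Nico < Hana < Rhea < Ava.
So Ava is taller.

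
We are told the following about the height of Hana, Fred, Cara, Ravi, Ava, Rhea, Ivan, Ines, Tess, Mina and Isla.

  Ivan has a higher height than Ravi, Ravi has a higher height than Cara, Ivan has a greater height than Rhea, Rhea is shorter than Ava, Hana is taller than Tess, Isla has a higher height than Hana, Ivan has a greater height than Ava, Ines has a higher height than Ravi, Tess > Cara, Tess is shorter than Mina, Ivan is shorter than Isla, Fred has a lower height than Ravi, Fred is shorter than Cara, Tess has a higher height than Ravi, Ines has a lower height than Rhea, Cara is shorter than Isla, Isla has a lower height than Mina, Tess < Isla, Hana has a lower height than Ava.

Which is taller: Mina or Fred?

Link the given pairs in sequence: Fred < Cara; Cara < Ravi; Ravi < Tess; Tess < Hana; Hana < Ava; Ava < Ivan; Ivan < Isla; Isla < Mina.
Chaining these gives Fred < Cara < Ravi < Tess < Hana < Ava < Ivan < Isla < Mina.
So Fred < Mina; Mina is the taller of the two.

Mina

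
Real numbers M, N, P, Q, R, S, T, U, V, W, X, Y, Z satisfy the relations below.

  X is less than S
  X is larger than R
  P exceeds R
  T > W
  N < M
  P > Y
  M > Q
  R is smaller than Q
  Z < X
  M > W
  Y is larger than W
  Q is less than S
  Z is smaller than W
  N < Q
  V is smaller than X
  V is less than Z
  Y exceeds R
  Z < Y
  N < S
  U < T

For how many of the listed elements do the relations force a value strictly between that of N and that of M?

Chaining upward from N reaches: Q, S.
Chaining downward from M reaches: V, Z, R, W, Q.
Strictly between N and M are those in both lists: Q — 1 element.

1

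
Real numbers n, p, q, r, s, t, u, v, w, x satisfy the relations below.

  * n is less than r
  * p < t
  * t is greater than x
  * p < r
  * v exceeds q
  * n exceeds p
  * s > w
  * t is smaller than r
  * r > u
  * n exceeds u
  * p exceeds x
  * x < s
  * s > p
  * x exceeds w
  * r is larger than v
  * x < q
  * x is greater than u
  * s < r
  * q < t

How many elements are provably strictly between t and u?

3

Chaining upward from u reaches: x, q, v, p, s, n, r.
Chaining downward from t reaches: w, x, q, p.
Strictly between u and t are those in both lists: x, q, p — 3 elements.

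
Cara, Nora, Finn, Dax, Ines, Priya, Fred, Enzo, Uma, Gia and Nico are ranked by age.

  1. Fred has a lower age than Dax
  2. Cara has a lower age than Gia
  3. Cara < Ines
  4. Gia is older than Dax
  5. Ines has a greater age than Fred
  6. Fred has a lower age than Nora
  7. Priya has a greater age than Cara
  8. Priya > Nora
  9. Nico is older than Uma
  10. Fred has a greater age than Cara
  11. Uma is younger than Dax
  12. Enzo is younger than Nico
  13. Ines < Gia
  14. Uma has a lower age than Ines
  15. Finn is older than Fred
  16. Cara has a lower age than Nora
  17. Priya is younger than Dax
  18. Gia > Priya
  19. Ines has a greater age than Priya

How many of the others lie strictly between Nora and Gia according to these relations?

The relations place Nora below Gia. An element lies strictly between them when it is forced above Nora and also forced below Gia.
Above Nora: {Priya, Ines, Dax}. Below Gia: {Uma, Cara, Fred, Priya, Ines, Dax}.
Intersection: {Priya, Ines, Dax} — 3.

3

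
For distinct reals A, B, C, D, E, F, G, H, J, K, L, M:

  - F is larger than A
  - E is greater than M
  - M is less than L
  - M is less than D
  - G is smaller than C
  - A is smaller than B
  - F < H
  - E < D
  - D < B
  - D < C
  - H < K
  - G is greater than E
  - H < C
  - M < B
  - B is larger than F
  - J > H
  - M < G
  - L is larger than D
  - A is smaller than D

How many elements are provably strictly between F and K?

The relations place F below K. An element lies strictly between them when it is forced above F and also forced below K.
Above F: {H, J, B, C}. Below K: {A, H}.
Intersection: {H} — 1.

1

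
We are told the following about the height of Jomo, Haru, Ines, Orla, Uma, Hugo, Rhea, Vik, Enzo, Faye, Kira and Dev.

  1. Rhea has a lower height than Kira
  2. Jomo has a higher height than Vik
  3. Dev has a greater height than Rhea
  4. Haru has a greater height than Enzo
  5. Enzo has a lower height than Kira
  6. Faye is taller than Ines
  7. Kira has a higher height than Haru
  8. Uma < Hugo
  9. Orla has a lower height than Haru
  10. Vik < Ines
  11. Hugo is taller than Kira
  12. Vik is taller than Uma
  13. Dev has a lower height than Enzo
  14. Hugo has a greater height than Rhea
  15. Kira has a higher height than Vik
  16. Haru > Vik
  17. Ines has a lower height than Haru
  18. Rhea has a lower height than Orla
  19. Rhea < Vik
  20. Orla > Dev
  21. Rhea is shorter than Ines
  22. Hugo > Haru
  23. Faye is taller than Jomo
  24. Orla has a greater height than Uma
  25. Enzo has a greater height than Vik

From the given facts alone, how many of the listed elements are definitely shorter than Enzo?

Directly below Enzo: Dev, Vik.
One step further: Rhea, Uma (4 so far).
Nothing else is reachable below Enzo; 4 in all.

4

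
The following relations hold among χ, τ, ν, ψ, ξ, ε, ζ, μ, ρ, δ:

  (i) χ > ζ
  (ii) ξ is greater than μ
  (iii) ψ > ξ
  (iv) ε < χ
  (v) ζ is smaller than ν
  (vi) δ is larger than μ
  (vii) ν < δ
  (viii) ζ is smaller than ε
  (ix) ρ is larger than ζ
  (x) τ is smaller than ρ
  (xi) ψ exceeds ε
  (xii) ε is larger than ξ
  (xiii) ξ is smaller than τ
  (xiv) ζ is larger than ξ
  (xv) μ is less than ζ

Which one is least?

μ

ξ is not least since μ < ξ; ζ is not least since ξ < ζ; ε is not least since ζ < ε; ν is not least since ζ < ν; δ is not least since μ < δ; χ is not least since ζ < χ; ψ is not least since ε < ψ; τ is not least since ξ < τ; ρ is not least since ζ < ρ.
Only μ has nothing below it, so μ is the least.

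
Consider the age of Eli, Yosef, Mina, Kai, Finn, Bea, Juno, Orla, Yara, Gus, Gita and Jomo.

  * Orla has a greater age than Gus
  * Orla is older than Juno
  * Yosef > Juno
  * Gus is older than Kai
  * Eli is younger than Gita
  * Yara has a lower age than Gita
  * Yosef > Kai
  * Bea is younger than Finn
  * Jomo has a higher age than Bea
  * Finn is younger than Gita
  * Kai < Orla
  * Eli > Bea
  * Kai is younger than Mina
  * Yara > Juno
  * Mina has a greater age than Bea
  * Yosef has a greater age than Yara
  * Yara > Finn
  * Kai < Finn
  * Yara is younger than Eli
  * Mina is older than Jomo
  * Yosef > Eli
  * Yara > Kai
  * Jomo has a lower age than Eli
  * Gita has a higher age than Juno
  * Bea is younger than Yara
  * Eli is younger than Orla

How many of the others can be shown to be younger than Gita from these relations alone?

From Gita the given relations immediately reach Juno, Finn, Yara, Eli.
From those, Bea, Kai, Jomo — 7 in total.
Nothing else is reachable below Gita; 7 in all.

7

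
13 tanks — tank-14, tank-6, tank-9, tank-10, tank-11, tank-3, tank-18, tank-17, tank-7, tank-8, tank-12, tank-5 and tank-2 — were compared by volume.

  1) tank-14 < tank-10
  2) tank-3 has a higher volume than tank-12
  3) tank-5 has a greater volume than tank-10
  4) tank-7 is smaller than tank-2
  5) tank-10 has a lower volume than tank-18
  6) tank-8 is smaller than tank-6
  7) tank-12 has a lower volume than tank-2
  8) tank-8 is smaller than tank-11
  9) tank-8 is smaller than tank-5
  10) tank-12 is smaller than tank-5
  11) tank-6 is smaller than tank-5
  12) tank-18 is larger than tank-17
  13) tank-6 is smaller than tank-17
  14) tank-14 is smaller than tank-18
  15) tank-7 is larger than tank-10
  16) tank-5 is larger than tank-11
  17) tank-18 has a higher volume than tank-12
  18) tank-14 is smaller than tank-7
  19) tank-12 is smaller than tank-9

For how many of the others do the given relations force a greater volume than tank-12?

The elements the relations force above tank-12 are tank-2, tank-5, tank-9, tank-3, tank-18 — no chain reaches any other.
That is 5.

5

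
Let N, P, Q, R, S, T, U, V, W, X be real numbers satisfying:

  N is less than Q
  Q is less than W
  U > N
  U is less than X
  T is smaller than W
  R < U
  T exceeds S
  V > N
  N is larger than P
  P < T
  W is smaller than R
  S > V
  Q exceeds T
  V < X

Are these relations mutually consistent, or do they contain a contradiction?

The single ordering P < N < V < S < T < Q < W < R < U < X satisfies every listed relation, so no contradiction arises.

consistent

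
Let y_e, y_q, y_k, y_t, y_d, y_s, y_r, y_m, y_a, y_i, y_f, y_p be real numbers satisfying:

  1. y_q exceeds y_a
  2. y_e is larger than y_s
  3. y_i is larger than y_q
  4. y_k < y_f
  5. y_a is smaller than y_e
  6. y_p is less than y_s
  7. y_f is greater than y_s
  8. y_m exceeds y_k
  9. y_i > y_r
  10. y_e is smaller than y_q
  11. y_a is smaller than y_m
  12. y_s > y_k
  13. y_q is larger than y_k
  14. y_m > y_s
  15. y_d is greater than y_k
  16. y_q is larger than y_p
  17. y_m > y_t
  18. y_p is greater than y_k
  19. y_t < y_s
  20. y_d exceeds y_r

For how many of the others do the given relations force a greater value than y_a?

From y_a the given relations immediately reach y_m, y_e, y_q.
From those, y_i — 4 in total.
Nothing else is reachable above y_a; 4 in all.

4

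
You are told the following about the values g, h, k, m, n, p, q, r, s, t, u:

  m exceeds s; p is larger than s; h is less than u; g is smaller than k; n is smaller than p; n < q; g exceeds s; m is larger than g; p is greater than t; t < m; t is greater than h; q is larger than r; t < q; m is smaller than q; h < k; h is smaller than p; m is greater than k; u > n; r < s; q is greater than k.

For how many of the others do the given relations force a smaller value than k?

4

Directly below k: g, h.
One step further: s (3 so far).
One step further: r (4 so far).
No other element is forced below k by the given relations, so the count is 4.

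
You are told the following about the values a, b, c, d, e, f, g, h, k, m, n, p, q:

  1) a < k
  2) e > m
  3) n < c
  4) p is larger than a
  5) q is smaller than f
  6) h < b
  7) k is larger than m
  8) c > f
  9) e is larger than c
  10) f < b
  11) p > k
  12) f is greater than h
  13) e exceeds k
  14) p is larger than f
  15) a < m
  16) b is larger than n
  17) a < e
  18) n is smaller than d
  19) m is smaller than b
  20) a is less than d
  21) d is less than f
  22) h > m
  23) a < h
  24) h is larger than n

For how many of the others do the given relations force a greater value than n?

7

Directly above n: d, h, c, b.
One step further: f, e (6 so far).
One step further: p (7 so far).
Nothing else is reachable above n; 7 in all.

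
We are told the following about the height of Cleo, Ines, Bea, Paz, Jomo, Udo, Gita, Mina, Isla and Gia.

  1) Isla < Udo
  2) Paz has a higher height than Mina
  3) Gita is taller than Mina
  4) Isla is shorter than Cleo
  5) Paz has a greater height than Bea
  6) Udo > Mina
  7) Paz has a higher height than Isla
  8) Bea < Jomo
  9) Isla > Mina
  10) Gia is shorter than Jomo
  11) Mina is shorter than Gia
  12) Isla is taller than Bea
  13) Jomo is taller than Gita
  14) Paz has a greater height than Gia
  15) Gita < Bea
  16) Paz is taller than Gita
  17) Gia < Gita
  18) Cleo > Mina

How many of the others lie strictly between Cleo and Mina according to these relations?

The relations place Mina below Cleo. An element lies strictly between them when it is forced above Mina and also forced below Cleo.
Above Mina: {Gia, Gita, Bea, Isla, Paz, Jomo, Udo}. Below Cleo: {Gia, Gita, Bea, Isla}.
Intersection: {Gia, Gita, Bea, Isla} — 4.

4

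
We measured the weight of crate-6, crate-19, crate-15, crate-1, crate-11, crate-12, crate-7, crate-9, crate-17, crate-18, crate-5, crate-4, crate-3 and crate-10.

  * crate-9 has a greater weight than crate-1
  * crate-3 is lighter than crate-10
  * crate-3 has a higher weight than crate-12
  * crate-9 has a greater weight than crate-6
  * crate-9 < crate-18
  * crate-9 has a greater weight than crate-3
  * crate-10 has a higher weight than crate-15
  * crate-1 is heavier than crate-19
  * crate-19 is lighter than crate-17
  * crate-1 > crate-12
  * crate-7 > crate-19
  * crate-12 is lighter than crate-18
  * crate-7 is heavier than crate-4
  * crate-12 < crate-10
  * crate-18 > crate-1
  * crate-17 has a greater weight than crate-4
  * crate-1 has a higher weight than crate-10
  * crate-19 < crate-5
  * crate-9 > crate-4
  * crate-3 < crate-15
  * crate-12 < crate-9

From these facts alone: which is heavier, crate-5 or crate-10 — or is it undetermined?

undetermined

Following every chain through crate-5: below crate-5 we get crate-19.
crate-10 is not reached, and no chain runs the other way from crate-10 to crate-5.
So the given relations leave the order of crate-5 and crate-10 undetermined.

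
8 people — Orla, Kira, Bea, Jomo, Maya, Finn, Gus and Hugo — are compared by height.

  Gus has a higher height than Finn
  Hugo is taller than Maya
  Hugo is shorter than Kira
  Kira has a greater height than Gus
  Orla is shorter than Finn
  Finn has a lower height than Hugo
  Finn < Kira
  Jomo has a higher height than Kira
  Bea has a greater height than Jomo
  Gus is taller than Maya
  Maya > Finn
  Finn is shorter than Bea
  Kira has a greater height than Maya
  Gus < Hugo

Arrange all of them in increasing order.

Each adjacent pair is fixed by a given relation: Orla < Finn; Finn < Maya; Maya < Gus; Gus < Hugo; Hugo < Kira; Kira < Jomo; Jomo < Bea. Chaining them end to end gives the full order.

Orla < Finn < Maya < Gus < Hugo < Kira < Jomo < Bea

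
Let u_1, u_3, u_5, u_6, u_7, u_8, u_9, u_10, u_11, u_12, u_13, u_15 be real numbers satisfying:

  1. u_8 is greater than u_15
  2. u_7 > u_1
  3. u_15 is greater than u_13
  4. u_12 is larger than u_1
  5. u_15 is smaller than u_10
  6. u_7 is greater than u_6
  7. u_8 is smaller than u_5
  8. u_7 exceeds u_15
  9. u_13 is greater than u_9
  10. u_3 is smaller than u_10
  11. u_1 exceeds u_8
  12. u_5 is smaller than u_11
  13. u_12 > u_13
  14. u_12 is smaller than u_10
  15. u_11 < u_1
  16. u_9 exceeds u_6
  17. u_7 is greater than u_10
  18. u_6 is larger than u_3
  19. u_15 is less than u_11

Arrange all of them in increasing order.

u_3 < u_6 < u_9 < u_13 < u_15 < u_8 < u_5 < u_11 < u_1 < u_12 < u_10 < u_7

Each adjacent pair is fixed by a given relation: u_3 < u_6; u_6 < u_9; u_9 < u_13; u_13 < u_15; u_15 < u_8; u_8 < u_5; u_5 < u_11; u_11 < u_1; u_1 < u_12; u_12 < u_10; u_10 < u_7. Chaining them end to end gives the full order.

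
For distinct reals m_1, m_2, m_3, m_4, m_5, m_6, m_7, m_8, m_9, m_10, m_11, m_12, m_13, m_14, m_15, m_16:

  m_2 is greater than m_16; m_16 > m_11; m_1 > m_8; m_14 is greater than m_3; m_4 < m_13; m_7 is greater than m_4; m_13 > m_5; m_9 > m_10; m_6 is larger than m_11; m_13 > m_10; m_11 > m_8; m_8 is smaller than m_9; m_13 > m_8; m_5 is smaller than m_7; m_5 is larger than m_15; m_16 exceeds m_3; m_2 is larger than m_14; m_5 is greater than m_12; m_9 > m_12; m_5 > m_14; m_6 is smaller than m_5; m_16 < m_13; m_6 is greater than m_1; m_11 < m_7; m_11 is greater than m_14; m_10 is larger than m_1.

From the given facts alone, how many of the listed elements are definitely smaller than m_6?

From m_6 the given relations immediately reach m_1, m_11.
From those, m_8, m_14 — 4 in total.
From those, m_3 — 5 in total.
Nothing else is reachable below m_6; 5 in all.

5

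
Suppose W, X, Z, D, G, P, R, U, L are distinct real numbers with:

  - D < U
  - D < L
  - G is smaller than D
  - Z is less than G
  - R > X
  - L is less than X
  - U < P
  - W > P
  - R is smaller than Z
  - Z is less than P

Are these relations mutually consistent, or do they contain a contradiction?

We have D < L stated directly, yet also L < X < R < Z < G < D by chaining the others — so L < D. Contradiction.

inconsistent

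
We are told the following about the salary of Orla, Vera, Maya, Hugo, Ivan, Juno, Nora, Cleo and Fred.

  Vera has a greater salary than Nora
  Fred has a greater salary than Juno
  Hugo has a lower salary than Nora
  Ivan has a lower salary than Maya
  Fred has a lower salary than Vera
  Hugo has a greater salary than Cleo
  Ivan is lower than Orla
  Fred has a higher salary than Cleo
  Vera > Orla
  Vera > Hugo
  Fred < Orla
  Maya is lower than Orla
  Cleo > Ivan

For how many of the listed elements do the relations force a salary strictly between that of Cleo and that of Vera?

4

Chaining upward from Cleo reaches: Fred, Hugo, Orla, Nora.
Chaining downward from Vera reaches: Ivan, Maya, Juno, Fred, Hugo, Orla, Nora.
Strictly between Cleo and Vera are those in both lists: Fred, Hugo, Orla, Nora — 4 elements.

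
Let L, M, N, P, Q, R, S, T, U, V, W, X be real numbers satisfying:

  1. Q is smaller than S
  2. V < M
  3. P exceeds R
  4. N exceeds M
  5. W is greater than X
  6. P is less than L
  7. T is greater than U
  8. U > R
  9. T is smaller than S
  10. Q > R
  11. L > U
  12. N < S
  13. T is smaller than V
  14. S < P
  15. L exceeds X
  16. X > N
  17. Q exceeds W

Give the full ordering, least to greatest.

Each adjacent pair is fixed by a given relation: R < U; U < T; T < V; V < M; M < N; N < X; X < W; W < Q; Q < S; S < P; P < L. Chaining them end to end gives the full order.

R < U < T < V < M < N < X < W < Q < S < P < L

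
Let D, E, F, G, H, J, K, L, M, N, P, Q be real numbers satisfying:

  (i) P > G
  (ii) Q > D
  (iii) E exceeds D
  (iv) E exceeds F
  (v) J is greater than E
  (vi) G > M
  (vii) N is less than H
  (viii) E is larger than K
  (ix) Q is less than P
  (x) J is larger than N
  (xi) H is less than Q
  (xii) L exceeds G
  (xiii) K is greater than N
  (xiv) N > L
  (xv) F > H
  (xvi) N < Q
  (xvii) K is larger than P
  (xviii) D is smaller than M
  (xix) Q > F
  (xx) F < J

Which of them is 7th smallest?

F

Piecing the relations together gives one ordering: D < M < G < L < N < H < F < Q < P < K < E < J.
The 7th smallest is F.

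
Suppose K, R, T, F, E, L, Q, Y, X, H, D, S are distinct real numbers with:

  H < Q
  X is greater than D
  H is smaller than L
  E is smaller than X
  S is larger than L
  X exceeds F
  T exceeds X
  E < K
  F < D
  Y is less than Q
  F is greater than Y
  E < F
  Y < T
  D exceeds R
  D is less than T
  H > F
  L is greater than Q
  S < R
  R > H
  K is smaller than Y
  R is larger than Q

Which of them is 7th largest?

Q

Chaining the given pairs: E < K < Y < F < H < Q < L < S < R < D < X < T.
Counting 7 from the largest end gives Q.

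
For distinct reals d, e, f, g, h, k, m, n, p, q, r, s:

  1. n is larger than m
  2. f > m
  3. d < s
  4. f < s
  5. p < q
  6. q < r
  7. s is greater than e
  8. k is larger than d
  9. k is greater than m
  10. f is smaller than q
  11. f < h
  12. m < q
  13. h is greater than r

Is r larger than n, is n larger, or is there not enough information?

Following every chain through n: below n we get m.
r is not reached, and no chain runs the other way from r to n.
So the given relations leave the order of n and r undetermined.

undetermined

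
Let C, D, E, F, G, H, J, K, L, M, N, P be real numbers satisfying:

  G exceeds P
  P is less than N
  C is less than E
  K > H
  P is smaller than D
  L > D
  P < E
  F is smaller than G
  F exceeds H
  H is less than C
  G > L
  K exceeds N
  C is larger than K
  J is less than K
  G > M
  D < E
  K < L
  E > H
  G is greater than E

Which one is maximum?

G

P is not greatest since P < G; N is not greatest since N < K; J is not greatest since J < K; D is not greatest since D < L; H is not greatest since H < E; M is not greatest since M < G; F is not greatest since F < G; K is not greatest since K < L; C is not greatest since C < E; E is not greatest since E < G; L is not greatest since L < G.
Only G has nothing above it, so G is the maximum.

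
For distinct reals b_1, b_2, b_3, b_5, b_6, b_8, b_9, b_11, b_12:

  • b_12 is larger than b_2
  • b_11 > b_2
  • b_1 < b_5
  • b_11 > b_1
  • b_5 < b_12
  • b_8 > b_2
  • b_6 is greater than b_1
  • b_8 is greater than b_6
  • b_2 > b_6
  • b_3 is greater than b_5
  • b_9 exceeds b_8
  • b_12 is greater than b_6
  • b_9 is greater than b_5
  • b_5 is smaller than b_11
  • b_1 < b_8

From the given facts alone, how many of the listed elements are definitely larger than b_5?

4

The elements the relations force above b_5 are b_11, b_12, b_9, b_3 — no chain reaches any other.
That is 4.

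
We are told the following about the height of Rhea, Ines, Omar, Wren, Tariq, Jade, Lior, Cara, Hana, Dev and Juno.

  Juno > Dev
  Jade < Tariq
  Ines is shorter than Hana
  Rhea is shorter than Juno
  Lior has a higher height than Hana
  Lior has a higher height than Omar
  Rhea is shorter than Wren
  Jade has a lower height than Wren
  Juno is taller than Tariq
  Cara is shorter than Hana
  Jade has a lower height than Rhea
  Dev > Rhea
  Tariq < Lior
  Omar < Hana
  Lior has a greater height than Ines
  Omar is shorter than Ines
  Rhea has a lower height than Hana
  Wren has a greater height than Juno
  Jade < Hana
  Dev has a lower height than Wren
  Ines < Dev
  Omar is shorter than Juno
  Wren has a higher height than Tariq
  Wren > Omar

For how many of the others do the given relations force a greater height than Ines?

5

Directly above Ines: Hana, Lior, Dev.
One step further: Juno, Wren (5 so far).
Nothing else is reachable above Ines; 5 in all.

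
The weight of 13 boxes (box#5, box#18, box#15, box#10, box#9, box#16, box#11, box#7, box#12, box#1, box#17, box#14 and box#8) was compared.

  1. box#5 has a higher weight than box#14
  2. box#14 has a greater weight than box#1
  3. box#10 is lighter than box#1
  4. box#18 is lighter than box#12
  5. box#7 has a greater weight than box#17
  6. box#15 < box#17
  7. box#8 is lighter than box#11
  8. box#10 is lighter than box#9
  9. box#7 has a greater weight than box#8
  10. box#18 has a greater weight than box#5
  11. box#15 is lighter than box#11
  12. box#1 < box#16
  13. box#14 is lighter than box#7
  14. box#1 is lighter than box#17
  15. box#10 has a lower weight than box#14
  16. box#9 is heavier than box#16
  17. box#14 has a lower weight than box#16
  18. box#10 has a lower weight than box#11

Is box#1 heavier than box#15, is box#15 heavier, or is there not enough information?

undetermined

Following every chain through box#1: above box#1 we get box#14, box#16, box#17, box#5, box#18, box#12, box#9, box#7; below box#1 we get box#10.
box#15 is not reached, and no chain runs the other way from box#15 to box#1.
So the given relations leave the order of box#1 and box#15 undetermined.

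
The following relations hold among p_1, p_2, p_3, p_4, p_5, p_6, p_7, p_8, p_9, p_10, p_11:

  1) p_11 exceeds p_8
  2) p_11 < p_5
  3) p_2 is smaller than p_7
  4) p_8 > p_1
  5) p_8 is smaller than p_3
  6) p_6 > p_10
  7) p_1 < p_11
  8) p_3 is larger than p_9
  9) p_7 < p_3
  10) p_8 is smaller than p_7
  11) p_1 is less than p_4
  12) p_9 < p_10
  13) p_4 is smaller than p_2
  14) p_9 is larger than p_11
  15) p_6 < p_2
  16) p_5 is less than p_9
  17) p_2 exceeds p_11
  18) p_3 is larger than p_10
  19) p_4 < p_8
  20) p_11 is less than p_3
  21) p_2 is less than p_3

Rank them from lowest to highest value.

Nothing is placed below p_1, so it is least; from there p_1 < p_4; p_4 < p_8; p_8 < p_11; p_11 < p_5; p_5 < p_9; p_9 < p_10; p_10 < p_6; p_6 < p_2; p_2 < p_7; p_7 < p_3, each given directly.

p_1 < p_4 < p_8 < p_11 < p_5 < p_9 < p_10 < p_6 < p_2 < p_7 < p_3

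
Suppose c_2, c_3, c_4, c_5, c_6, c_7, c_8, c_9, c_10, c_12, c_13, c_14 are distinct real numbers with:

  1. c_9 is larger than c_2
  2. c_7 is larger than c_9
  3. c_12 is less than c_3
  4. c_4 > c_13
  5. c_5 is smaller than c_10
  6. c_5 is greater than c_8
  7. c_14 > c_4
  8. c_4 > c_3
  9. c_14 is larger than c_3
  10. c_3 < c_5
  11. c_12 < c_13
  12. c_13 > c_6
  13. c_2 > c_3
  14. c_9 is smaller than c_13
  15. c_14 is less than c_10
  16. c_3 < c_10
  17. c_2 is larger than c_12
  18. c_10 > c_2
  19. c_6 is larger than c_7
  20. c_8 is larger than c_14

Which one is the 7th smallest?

The consecutive relations fix a unique order: c_12 < c_3 < c_2 < c_9 < c_7 < c_6 < c_13 < c_4 < c_14 < c_8 < c_5 < c_10.
The 7th smallest is c_13.

c_13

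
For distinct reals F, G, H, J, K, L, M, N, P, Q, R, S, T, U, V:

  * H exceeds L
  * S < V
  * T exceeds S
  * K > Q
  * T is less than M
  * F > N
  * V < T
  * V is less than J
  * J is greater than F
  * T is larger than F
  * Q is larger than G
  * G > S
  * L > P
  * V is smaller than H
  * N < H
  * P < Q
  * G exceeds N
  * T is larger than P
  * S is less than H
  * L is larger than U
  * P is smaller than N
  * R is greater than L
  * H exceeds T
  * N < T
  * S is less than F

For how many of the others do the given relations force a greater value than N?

Directly above N: F, G, T, H.
One step further: J, Q, M (7 so far).
One step further: K (8 so far).
No other element is forced above N by the given relations, so the count is 8.

8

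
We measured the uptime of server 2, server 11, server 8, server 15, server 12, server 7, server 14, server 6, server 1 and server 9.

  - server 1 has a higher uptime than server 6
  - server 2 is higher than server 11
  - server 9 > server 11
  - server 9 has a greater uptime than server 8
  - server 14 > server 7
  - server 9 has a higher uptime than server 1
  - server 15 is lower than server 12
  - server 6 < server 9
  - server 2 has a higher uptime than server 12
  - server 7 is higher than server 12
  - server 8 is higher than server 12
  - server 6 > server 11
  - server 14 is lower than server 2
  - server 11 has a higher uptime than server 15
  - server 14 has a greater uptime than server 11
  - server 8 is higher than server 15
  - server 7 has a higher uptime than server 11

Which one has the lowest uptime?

server 15

server 11 is not least since server 15 < server 11; server 6 is not least since server 11 < server 6; server 12 is not least since server 15 < server 12; server 1 is not least since server 6 < server 1; server 7 is not least since server 11 < server 7; server 14 is not least since server 7 < server 14; server 8 is not least since server 15 < server 8; server 2 is not least since server 12 < server 2; server 9 is not least since server 1 < server 9.
Only server 15 has nothing below it, so server 15 is the lowest uptime.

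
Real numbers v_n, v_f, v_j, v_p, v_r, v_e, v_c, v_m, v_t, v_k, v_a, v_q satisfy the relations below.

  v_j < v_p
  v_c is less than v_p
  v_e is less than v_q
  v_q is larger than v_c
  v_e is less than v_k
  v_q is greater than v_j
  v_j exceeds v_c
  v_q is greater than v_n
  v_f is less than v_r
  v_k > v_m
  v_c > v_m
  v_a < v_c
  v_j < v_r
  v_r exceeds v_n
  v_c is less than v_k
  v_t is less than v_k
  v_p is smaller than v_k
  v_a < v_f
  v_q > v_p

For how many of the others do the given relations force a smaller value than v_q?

The elements the relations force below v_q are v_m, v_n, v_a, v_c, v_j, v_p, v_e — no chain reaches any other.
That is 7.

7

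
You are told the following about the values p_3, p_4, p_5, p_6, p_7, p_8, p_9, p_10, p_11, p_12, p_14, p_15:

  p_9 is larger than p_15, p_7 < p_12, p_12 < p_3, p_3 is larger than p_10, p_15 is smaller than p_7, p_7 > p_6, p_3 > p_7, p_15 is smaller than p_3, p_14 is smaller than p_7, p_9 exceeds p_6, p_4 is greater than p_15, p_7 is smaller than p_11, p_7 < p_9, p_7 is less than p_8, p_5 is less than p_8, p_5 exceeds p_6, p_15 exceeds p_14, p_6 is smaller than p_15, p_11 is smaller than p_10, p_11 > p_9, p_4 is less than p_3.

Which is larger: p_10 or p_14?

The relevant relations are p_14 < p_15; p_15 < p_7; p_7 < p_9; p_9 < p_11; p_11 < p_10.
Chaining these gives p_14 < p_15 < p_7 < p_9 < p_11 < p_10.
So p_14 < p_10; p_10 is the larger of the two.

p_10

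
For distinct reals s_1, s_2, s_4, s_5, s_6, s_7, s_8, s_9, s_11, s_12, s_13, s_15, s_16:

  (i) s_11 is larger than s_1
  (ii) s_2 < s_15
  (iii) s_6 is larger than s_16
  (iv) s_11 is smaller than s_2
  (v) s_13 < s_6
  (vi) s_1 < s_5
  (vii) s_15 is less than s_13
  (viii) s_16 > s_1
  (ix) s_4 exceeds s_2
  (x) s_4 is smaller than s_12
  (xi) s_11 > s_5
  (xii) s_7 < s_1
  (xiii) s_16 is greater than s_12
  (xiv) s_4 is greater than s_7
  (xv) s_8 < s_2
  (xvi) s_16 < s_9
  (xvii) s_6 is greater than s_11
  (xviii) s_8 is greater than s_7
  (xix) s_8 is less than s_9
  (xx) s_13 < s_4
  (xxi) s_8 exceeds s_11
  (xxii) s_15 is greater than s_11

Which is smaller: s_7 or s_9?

s_7

s_7 < s_1 and s_1 < s_5 give s_7 < s_5.
Then s_5 < s_11 extends the chain to s_11.
Then s_11 < s_8 extends the chain to s_8.
Then s_8 < s_2 extends the chain to s_2.
Then s_2 < s_15 extends the chain to s_15.
With s_15 < s_13: s_7 < s_1 < s_5 < s_11 < s_8 < s_2 < s_15 < s_13.
With s_13 < s_4: s_7 < s_1 < s_5 < s_11 < s_8 < s_2 < s_15 < s_13 < s_4.
Then s_4 < s_12 extends the chain to s_12.
With s_12 < s_16: s_7 < s_1 < s_5 < s_11 < s_8 < s_2 < s_15 < s_13 < s_4 < s_12 < s_16.
With s_16 < s_9: s_7 < s_1 < s_5 < s_11 < s_8 < s_2 < s_15 < s_13 < s_4 < s_12 < s_16 < s_9.
So s_7 < s_9; s_7 is the smaller of the two.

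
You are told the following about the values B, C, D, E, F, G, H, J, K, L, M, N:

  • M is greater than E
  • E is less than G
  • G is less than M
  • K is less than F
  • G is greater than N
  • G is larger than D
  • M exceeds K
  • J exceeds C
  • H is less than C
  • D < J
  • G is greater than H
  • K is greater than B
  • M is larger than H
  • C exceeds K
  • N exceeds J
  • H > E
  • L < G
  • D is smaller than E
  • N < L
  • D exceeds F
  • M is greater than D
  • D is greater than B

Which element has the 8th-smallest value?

Chaining the given pairs: B < K < F < D < E < H < C < J < N < L < G < M.
Counting 8 from the smallest end gives J.

J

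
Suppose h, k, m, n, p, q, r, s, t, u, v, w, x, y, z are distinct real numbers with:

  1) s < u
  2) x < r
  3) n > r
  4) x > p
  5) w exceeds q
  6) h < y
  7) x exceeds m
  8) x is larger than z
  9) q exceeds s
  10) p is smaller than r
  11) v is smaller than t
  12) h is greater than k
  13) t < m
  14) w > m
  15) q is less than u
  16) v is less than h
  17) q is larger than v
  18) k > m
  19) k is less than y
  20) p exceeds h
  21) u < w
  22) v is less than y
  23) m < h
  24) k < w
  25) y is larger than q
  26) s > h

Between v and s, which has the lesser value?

v

The relevant relations are v < t; t < m; m < k; k < h; h < s.
Chaining these gives v < t < m < k < h < s.
So v < s; v is the smaller of the two.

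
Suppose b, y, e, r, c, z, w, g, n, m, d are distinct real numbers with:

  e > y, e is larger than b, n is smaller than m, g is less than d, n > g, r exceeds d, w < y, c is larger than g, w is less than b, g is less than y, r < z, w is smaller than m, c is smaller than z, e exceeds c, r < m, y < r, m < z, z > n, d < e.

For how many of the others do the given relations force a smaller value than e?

6

Directly below e: d, c, y, b.
One step further: w, g (6 so far).
Nothing else is reachable below e; 6 in all.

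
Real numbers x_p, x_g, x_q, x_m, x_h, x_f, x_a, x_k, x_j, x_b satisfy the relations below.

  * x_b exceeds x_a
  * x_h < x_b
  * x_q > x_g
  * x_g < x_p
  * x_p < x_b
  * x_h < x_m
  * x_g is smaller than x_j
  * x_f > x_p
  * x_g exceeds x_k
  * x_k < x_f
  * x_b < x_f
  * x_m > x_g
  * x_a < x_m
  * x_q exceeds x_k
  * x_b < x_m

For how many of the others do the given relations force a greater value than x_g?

6

From x_g the given relations immediately reach x_p, x_q, x_j, x_m.
From those, x_b, x_f — 6 in total.
Nothing else is reachable above x_g; 6 in all.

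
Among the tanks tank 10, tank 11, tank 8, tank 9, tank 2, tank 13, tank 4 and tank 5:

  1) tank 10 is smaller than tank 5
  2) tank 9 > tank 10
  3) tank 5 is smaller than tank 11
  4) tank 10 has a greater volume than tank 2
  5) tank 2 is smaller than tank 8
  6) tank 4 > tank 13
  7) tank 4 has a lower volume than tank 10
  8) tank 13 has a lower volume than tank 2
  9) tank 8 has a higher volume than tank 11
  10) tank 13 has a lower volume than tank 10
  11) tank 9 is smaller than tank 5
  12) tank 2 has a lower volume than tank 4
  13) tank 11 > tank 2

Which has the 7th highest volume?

tank 2

Piecing the relations together gives one ordering: tank 13 < tank 2 < tank 4 < tank 10 < tank 9 < tank 5 < tank 11 < tank 8.
The 7th largest is tank 2.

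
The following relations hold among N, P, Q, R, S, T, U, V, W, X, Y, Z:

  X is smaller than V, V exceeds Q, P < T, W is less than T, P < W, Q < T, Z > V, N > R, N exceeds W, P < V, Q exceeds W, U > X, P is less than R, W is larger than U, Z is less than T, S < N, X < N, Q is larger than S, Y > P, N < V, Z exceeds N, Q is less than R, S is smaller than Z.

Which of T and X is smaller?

X

X < U and U < W give X < W.
Then W < Q extends the chain to Q.
With Q < R: X < U < W < Q < R.
Then R < N extends the chain to N.
Then N < V extends the chain to V.
Then V < Z extends the chain to Z.
Then Z < T extends the chain to T.
So X < T; X is the smaller of the two.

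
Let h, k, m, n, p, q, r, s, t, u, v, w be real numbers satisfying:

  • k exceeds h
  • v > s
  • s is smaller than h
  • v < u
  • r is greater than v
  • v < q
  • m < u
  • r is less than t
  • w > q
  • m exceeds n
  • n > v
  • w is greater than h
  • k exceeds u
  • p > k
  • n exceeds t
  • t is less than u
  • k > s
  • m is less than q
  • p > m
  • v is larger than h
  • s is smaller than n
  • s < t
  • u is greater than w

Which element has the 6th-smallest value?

Chaining the given pairs: s < h < v < r < t < n < m < q < w < u < k < p.
Counting 6 from the smallest end gives n.

n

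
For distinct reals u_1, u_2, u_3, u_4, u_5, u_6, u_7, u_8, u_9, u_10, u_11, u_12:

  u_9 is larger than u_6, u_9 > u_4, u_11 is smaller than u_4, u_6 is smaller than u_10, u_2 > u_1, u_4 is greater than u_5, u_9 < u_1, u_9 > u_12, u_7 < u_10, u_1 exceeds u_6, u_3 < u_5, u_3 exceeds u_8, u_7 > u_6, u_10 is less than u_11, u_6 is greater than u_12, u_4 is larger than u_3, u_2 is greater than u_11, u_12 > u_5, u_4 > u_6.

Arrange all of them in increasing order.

Nothing is placed below u_8, so it is least; from there u_8 < u_3; u_3 < u_5; u_5 < u_12; u_12 < u_6; u_6 < u_7; u_7 < u_10; u_10 < u_11; u_11 < u_4; u_4 < u_9; u_9 < u_1; u_1 < u_2, each given directly.

u_8 < u_3 < u_5 < u_12 < u_6 < u_7 < u_10 < u_11 < u_4 < u_9 < u_1 < u_2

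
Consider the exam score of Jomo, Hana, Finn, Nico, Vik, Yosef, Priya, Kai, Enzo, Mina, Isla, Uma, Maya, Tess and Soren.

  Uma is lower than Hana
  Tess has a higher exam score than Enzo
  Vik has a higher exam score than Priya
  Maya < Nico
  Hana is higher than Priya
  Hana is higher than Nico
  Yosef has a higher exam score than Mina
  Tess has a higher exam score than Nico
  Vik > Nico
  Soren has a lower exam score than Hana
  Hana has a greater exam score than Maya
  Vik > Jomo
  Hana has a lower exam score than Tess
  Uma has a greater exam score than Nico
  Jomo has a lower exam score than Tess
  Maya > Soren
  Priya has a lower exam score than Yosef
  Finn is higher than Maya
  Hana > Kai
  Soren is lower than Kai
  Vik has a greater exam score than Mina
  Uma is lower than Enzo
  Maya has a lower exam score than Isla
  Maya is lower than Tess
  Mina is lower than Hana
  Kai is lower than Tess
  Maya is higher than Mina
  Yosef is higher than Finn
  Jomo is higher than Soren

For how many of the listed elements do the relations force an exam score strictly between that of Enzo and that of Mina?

3

Chaining upward from Mina reaches: Maya, Nico, Uma, Finn, Vik, Yosef, Hana, Isla, Tess.
Chaining downward from Enzo reaches: Soren, Maya, Nico, Uma.
Strictly between Mina and Enzo are those in both lists: Maya, Nico, Uma — 3 elements.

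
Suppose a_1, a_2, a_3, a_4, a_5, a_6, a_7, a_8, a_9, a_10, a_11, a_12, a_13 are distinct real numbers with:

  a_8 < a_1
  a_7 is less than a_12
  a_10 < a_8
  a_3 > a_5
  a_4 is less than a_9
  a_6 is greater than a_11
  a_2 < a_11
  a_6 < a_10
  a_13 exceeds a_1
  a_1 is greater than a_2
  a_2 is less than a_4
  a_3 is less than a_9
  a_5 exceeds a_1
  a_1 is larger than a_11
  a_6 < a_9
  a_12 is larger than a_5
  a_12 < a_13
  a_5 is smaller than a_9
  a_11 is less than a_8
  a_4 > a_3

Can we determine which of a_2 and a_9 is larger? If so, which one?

a_9

Following the relations from a_2: a_2 < a_11 < a_6 < a_10 < a_8 < a_1 < a_5 < a_3 < a_4 < a_9.
So a_9 is larger.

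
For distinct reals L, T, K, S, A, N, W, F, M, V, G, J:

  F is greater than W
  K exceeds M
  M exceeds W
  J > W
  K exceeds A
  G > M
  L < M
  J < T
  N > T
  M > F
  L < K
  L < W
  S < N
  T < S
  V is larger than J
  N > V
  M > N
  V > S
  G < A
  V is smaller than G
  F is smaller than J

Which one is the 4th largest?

Piecing the relations together gives one ordering: L < W < F < J < T < S < V < N < M < G < A < K.
The 4th largest is M.

M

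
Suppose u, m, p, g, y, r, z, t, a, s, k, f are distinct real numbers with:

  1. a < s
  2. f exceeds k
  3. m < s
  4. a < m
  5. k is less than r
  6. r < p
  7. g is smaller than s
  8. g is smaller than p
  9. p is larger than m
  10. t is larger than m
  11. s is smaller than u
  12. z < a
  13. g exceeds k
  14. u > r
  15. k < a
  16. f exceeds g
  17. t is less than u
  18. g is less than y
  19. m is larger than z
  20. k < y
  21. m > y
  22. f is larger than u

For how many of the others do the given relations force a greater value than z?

The elements the relations force above z are a, m, s, p, t, u, f — no chain reaches any other.
That is 7.

7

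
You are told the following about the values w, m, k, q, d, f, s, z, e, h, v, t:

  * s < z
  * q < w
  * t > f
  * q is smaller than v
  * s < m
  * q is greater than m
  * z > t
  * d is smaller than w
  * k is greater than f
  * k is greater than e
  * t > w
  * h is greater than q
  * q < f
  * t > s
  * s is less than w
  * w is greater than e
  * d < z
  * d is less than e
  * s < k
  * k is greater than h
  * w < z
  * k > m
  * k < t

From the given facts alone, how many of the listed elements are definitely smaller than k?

7

Directly below k: s, m, h, e, f.
One step further: d, q (7 so far).
No other element is forced below k by the given relations, so the count is 7.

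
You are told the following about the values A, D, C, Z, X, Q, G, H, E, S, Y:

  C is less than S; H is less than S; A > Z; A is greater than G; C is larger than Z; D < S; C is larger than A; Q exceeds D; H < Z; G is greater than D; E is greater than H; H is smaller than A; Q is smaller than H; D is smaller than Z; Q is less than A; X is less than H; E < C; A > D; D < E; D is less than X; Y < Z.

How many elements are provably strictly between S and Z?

2

Chaining upward from Z reaches: A, C.
Chaining downward from S reaches: D, Q, X, G, H, Y, A, E, C.
Strictly between Z and S are those in both lists: A, C — 2 elements.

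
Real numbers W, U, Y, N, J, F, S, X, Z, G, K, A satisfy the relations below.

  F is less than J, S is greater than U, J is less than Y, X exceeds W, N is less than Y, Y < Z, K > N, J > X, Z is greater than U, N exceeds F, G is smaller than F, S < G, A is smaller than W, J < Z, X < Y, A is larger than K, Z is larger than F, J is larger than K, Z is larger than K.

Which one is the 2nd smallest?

Chaining the given pairs: U < S < G < F < N < K < A < W < X < J < Y < Z.
Counting 2 from the smallest end gives S.

S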